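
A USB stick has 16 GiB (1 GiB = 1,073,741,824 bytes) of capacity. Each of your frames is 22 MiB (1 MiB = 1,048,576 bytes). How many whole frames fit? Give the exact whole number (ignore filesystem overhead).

744

Capacity: 16 GiB = 17,179,869,184 bytes
Per item: 22 MiB = 23,068,672 bytes
⌊17,179,869,184 / 23,068,672⌋ = 744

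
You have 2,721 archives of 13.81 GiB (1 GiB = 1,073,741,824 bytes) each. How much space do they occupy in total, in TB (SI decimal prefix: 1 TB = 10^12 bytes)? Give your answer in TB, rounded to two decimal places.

40.35 TB

Total = 2,721 × 13.81 GiB = 37577.01 GiB
= 37577.01 × 1,073,741,824 bytes = 40,348,007,257,866.24 bytes
1 TB = 1,000,000,000,000 bytes
40,348,007,257,866.24 / 1,000,000,000,000 = 40.35 TB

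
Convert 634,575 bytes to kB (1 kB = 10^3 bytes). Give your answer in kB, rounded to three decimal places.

634,575 bytes given.
1 kB = 1,000 bytes
634,575 / 1,000 = 634.575 kB

634.575 kB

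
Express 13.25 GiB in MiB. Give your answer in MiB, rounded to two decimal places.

13.25 GiB × 1,073,741,824 bytes/GiB = 14,227,079,168 bytes
1 MiB = 1,048,576 bytes
14,227,079,168 / 1,048,576 = 13,568.00 MiB

13,568.00 MiB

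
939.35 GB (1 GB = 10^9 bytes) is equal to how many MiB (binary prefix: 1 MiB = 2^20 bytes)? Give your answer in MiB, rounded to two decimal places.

939.35 GB × 1,000,000,000 bytes/GB = 939,350,000,000 bytes
1 MiB = 2^20 bytes = 1,048,576 bytes
939,350,000,000 / 1,048,576 = 895,833.97 MiB

895,833.97 MiB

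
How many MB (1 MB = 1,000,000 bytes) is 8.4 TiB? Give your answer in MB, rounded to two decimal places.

9,235,897.67 MB

8.4 TiB = 8.4 × 2^40 bytes = 9,235,897,673,318.4 bytes
1 MB = 1,000,000 bytes
9,235,897,673,318.4 / 1,000,000 = 9,235,897.67 MB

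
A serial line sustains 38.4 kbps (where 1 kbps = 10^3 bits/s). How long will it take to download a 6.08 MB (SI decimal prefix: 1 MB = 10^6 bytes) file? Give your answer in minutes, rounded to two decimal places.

6.08 MB = 6,080,000 bytes = 48,640,000 bits
38.4 kbps = 38,400 bits/s
time = 48,640,000 / 38,400 = 1,266.667 s
1,266.667 s / 60 = 21.11 minutes

21.11 minutes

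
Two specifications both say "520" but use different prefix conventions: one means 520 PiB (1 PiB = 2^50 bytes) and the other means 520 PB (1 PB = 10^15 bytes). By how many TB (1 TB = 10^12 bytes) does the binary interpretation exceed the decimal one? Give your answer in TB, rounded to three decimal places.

520 PiB = 520 × 1,125,899,906,842,624 = 585,467,951,558,164,480 bytes
520 PB = 520 × 1,000,000,000,000,000 = 520,000,000,000,000,000 bytes
difference = 65,467,951,558,164,480 bytes
65,467,951,558,164,480 / 1,000,000,000,000 = 65,467.952 TB

65,467.952 TB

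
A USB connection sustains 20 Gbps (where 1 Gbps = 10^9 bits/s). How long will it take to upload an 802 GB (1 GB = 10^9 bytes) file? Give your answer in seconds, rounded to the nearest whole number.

321 seconds

802 GB = 802,000,000,000 bytes = 6,416,000,000,000 bits
20 Gbps = 20,000,000,000 bits/s
time = 6,416,000,000,000 / 20,000,000,000 = 321 s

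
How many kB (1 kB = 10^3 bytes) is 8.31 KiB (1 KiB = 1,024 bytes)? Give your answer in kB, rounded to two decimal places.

8.31 KiB × 1,024 bytes/KiB = 8,509.44 bytes
1 kB = 1,000 bytes
8,509.44 / 1,000 = 8.51 kB

8.51 kB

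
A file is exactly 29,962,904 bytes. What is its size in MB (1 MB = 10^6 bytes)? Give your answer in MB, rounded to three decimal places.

29,962,904 bytes given.
1 MB = 10^6 bytes = 1,000,000 bytes
29,962,904 / 1,000,000 = 29.963 MB

29.963 MB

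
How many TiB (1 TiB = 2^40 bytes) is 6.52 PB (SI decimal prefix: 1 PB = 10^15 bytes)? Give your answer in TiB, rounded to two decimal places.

6.52 PB × 1,000,000,000,000,000 bytes/PB = 6,520,000,000,000,000 bytes
1 TiB = 1,099,511,627,776 bytes
6,520,000,000,000,000 / 1,099,511,627,776 = 5,929.91 TiB

5,929.91 TiB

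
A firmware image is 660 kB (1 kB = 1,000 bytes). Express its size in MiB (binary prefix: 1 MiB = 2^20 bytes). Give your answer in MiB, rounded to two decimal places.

0.63 MiB

660 kB × 1,000 bytes/kB = 660,000 bytes
1 MiB = 1,048,576 bytes
660,000 / 1,048,576 = 0.63 MiB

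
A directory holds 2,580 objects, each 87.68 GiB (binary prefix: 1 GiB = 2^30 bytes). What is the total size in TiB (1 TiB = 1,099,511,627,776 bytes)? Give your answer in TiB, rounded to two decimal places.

220.91 TiB

Total = 2,580 × 87.68 GiB = 226214.4 GiB
= 226214.4 × 1,073,741,824 bytes = 242,895,862,471,065.6 bytes
1 TiB = 1,099,511,627,776 bytes
242,895,862,471,065.6 / 1,099,511,627,776 = 220.91 TiB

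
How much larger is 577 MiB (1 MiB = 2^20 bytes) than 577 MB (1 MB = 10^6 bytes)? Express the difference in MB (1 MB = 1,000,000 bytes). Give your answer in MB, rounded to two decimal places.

28.03 MB

577 MiB = 577 × 1,048,576 = 605,028,352 bytes
577 MB = 577 × 1,000,000 = 577,000,000 bytes
difference = 28,028,352 bytes
28,028,352 / 1,000,000 = 28.03 MB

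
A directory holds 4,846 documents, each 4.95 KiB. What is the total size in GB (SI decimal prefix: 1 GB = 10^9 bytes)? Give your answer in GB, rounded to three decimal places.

0.025 GB

Total = 4,846 × 4.95 KiB = 23987.7 KiB
= 23987.7 × 1,024 bytes = 24,563,404.8 bytes
1 GB = 1,000,000,000 bytes
24,563,404.8 / 1,000,000,000 = 0.025 GB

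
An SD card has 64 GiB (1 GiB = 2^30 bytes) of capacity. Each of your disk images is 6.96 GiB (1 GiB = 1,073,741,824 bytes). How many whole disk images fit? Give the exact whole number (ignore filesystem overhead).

9

Capacity: 64 GiB = 68,719,476,736 bytes
Per item: 6.96 GiB = 7,473,243,095.04 bytes
⌊68,719,476,736 / 7,473,243,095.04⌋ = 9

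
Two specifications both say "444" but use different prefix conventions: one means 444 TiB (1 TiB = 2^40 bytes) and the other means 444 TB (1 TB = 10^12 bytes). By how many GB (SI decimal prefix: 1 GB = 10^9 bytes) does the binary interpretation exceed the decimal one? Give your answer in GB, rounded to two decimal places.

444 TiB = 444 × 1,099,511,627,776 = 488,183,162,732,544 bytes
444 TB = 444 × 1,000,000,000,000 = 444,000,000,000,000 bytes
difference = 44,183,162,732,544 bytes
44,183,162,732,544 / 1,000,000,000 = 44,183.16 GB

44,183.16 GB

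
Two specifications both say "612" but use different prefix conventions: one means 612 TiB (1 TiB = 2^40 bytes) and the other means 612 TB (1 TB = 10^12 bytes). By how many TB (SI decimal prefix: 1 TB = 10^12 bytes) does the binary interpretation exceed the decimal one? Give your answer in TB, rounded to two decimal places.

60.90 TB

612 TiB = 612 × 1,099,511,627,776 = 672,901,116,198,912 bytes
612 TB = 612 × 1,000,000,000,000 = 612,000,000,000,000 bytes
difference = 60,901,116,198,912 bytes
60,901,116,198,912 / 1,000,000,000,000 = 60.90 TB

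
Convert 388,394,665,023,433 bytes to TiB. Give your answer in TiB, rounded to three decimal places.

353.243 TiB

388,394,665,023,433 bytes given.
1 TiB = 1,099,511,627,776 bytes
388,394,665,023,433 / 1,099,511,627,776 = 353.243 TiB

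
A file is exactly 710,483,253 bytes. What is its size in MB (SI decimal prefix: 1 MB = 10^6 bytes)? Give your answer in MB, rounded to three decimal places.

710,483,253 bytes given.
1 MB = 10^6 bytes = 1,000,000 bytes
710,483,253 / 1,000,000 = 710.483 MB

710.483 MB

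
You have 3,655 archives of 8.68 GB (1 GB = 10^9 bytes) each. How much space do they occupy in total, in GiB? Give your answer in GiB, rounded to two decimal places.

Total = 3,655 × 8.68 GB = 31725.4 GB
= 31725.4 × 1,000,000,000 bytes = 31,725,400,000,000 bytes
1 GiB = 1,073,741,824 bytes
31,725,400,000,000 / 1,073,741,824 = 29,546.58 GiB

29,546.58 GiB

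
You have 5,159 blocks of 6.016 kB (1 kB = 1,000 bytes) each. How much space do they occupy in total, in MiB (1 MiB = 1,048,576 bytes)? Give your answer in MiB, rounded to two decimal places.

Total = 5,159 × 6.016 kB = 31036.544 kB
= 31036.544 × 1,000 bytes = 31,036,544 bytes
1 MiB = 1,048,576 bytes
31,036,544 / 1,048,576 = 29.60 MiB

29.60 MiB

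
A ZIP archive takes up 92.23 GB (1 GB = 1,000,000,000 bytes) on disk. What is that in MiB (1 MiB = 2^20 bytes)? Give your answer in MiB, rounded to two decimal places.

92.23 GB × 1,000,000,000 bytes/GB = 92,230,000,000 bytes
1 MiB = 1,048,576 bytes
92,230,000,000 / 1,048,576 = 87,957.38 MiB

87,957.38 MiB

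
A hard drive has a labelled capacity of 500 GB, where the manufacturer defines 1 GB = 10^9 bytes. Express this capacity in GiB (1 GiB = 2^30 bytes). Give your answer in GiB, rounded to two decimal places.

465.66 GiB

500 GB = 500 × 10^9 bytes = 500,000,000,000 bytes
1 GiB = 1,073,741,824 bytes
500,000,000,000 / 1,073,741,824 = 465.66 GiB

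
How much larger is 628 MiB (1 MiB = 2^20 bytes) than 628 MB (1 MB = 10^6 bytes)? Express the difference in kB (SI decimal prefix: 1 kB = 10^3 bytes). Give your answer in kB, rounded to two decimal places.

628 MiB = 628 × 1,048,576 = 658,505,728 bytes
628 MB = 628 × 1,000,000 = 628,000,000 bytes
difference = 30,505,728 bytes
30,505,728 / 1,000 = 30,505.73 kB

30,505.73 kB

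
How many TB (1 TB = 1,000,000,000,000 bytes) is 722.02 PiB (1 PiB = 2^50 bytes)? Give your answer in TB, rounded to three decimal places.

812,922.251 TB

722.02 PiB × 1,125,899,906,842,624 bytes/PiB = 812,922,250,738,511,380.48 bytes
1 TB = 10^12 bytes = 1,000,000,000,000 bytes
812,922,250,738,511,380.48 / 1,000,000,000,000 = 812,922.251 TB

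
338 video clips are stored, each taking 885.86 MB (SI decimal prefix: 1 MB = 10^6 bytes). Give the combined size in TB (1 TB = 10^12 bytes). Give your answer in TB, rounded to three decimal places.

0.299 TB

Total = 338 × 885.86 MB = 299420.68 MB
= 299420.68 × 1,000,000 bytes = 299,420,680,000 bytes
1 TB = 1,000,000,000,000 bytes
299,420,680,000 / 1,000,000,000,000 = 0.299 TB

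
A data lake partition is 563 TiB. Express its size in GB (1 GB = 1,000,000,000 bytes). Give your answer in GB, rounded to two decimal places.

563 TiB = 563 × 2^40 bytes = 619,025,046,437,888 bytes
1 GB = 10^9 bytes = 1,000,000,000 bytes
619,025,046,437,888 / 1,000,000,000 = 619,025.05 GB

619,025.05 GB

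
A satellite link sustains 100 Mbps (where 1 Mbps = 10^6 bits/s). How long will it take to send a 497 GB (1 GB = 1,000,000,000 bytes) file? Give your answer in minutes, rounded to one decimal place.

497 GB = 497,000,000,000 bytes = 3,976,000,000,000 bits
100 Mbps = 100,000,000 bits/s
time = 3,976,000,000,000 / 100,000,000 = 39,760.00 s
39,760.00 s / 60 = 662.7 minutes

662.7 minutes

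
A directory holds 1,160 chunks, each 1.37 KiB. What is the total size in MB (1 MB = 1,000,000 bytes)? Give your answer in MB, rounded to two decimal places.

Total = 1,160 × 1.37 KiB = 1589.2 KiB
= 1589.2 × 1,024 bytes = 1,627,340.8 bytes
1 MB = 1,000,000 bytes
1,627,340.8 / 1,000,000 = 1.63 MB

1.63 MB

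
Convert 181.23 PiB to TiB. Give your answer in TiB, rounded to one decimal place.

181.23 PiB = 181.23 × 2^50 bytes = 204,046,840,117,088,747.52 bytes
1 TiB = 1,099,511,627,776 bytes
204,046,840,117,088,747.52 / 1,099,511,627,776 = 185,579.5 TiB

185,579.5 TiB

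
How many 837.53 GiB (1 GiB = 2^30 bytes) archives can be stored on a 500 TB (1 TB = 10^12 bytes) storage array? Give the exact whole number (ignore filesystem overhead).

555

Capacity: 500 TB = 500,000,000,000,000 bytes
Per item: 837.53 GiB = 899,290,989,854.72 bytes
⌊500,000,000,000,000 / 899,290,989,854.72⌋ = 555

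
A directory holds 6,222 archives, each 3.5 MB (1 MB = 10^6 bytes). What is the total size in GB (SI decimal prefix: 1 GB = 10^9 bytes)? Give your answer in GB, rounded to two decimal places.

Total = 6,222 × 3.5 MB = 21,777 MB
= 21,777 × 1,000,000 bytes = 21,777,000,000 bytes
1 GB = 1,000,000,000 bytes
21,777,000,000 / 1,000,000,000 = 21.78 GB

21.78 GB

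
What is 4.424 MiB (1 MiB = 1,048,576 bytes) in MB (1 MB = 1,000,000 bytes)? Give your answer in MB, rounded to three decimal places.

4.424 MiB × 1,048,576 bytes/MiB = 4,638,900.224 bytes
1 MB = 1,000,000 bytes
4,638,900.224 / 1,000,000 = 4.639 MB

4.639 MB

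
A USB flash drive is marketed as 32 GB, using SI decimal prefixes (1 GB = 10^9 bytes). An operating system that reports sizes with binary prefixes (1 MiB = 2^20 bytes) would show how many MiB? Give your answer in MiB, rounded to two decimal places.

32 GB = 32 × 10^9 bytes = 32,000,000,000 bytes
1 MiB = 2^20 bytes = 1,048,576 bytes
32,000,000,000 / 1,048,576 = 30,517.58 MiB

30,517.58 MiB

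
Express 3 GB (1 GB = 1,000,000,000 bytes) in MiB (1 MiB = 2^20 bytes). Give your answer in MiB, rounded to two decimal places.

2,861.02 MiB

3 GB = 3 × 10^9 bytes = 3,000,000,000 bytes
1 MiB = 1,048,576 bytes
3,000,000,000 / 1,048,576 = 2,861.02 MiB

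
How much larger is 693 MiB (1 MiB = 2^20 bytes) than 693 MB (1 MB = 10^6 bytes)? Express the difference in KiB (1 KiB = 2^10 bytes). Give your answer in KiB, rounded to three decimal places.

32,874.188 KiB

693 MiB = 693 × 1,048,576 = 726,663,168 bytes
693 MB = 693 × 1,000,000 = 693,000,000 bytes
difference = 33,663,168 bytes
33,663,168 / 1,024 = 32,874.188 KiB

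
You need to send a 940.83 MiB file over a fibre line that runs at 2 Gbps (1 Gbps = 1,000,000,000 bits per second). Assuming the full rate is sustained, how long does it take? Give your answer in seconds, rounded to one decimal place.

940.83 MiB = 986,531,758.08 bytes = 7,892,254,064.64 bits
2 Gbps = 2,000,000,000 bits/s
time = 7,892,254,064.64 / 2,000,000,000 = 3.9 s

3.9 seconds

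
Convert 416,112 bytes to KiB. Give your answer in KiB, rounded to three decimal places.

406.359 KiB

416,112 bytes given.
1 KiB = 1,024 bytes
416,112 / 1,024 = 406.359 KiB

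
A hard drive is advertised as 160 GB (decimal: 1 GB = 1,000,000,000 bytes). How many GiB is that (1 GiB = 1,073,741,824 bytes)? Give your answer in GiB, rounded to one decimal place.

160 GB = 160 × 10^9 bytes = 160,000,000,000 bytes
1 GiB = 1,073,741,824 bytes
160,000,000,000 / 1,073,741,824 = 149.0 GiB

149.0 GiB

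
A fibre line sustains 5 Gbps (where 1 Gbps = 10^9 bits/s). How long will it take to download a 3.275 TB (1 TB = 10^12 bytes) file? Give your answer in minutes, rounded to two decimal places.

87.33 minutes

3.275 TB = 3,275,000,000,000 bytes = 26,200,000,000,000 bits
5 Gbps = 5,000,000,000 bits/s
time = 26,200,000,000,000 / 5,000,000,000 = 5,240.000 s
5,240.000 s / 60 = 87.33 minutes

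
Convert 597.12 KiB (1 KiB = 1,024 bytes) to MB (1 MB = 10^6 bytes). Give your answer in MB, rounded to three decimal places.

597.12 KiB × 1,024 bytes/KiB = 611,450.88 bytes
1 MB = 10^6 bytes = 1,000,000 bytes
611,450.88 / 1,000,000 = 0.611 MB

0.611 MB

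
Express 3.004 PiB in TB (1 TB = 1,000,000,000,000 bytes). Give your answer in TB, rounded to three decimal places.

3,382.203 TB

3.004 PiB = 3.004 × 2^50 bytes = 3,382,203,320,155,242.496 bytes
1 TB = 1,000,000,000,000 bytes
3,382,203,320,155,242.496 / 1,000,000,000,000 = 3,382.203 TB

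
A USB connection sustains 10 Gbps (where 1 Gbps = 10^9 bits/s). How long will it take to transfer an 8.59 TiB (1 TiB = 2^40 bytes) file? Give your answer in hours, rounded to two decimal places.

8.59 TiB = 9,444,804,882,595.84 bytes = 75,558,439,060,766.72 bits
10 Gbps = 10,000,000,000 bits/s
time = 75,558,439,060,766.72 / 10,000,000,000 = 7,555.8439 s
7,555.8439 s / 3600 = 2.10 hours

2.10 hours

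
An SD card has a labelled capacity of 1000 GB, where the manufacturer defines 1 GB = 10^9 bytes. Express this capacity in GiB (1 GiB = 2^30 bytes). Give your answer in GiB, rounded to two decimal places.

931.32 GiB

1000 GB × 1,000,000,000 bytes/GB = 1,000,000,000,000 bytes
1 GiB = 1,073,741,824 bytes
1,000,000,000,000 / 1,073,741,824 = 931.32 GiB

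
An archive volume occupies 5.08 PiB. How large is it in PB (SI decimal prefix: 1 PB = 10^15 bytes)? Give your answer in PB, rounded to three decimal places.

5.08 PiB = 5.08 × 2^50 bytes = 5,719,571,526,760,529.92 bytes
1 PB = 1,000,000,000,000,000 bytes
5,719,571,526,760,529.92 / 1,000,000,000,000,000 = 5.720 PB

5.720 PB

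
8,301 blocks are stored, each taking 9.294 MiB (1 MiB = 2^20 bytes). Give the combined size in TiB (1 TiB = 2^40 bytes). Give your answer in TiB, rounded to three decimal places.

0.074 TiB

Total = 8,301 × 9.294 MiB = 77149.494 MiB
= 77149.494 × 1,048,576 bytes = 80,897,107,820.544 bytes
1 TiB = 1,099,511,627,776 bytes
80,897,107,820.544 / 1,099,511,627,776 = 0.074 TiB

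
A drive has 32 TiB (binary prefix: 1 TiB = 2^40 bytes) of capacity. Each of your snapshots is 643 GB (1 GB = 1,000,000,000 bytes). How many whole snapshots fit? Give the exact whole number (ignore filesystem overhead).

54

Capacity: 32 TiB = 35,184,372,088,832 bytes
Per item: 643 GB = 643,000,000,000 bytes
⌊35,184,372,088,832 / 643,000,000,000⌋ = 54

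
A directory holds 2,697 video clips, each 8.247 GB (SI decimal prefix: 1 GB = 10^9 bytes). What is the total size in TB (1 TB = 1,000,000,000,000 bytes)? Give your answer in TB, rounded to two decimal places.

Total = 2,697 × 8.247 GB = 22242.159 GB
= 22242.159 × 1,000,000,000 bytes = 22,242,159,000,000 bytes
1 TB = 1,000,000,000,000 bytes
22,242,159,000,000 / 1,000,000,000,000 = 22.24 TB

22.24 TB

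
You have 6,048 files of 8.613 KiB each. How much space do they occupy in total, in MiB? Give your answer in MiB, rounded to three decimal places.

Total = 6,048 × 8.613 KiB = 52091.424 KiB
= 52091.424 × 1,024 bytes = 53,341,618.176 bytes
1 MiB = 1,048,576 bytes
53,341,618.176 / 1,048,576 = 50.871 MiB

50.871 MiB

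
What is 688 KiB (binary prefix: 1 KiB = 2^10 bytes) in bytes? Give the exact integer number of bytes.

704,512 bytes

688 × 1,024 = 704,512 bytes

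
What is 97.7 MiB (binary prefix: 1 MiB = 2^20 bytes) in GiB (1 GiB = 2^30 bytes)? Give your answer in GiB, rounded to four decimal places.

0.0954 GiB

97.7 MiB = 97.7 × 2^20 bytes = 102,445,875.2 bytes
1 GiB = 1,073,741,824 bytes
102,445,875.2 / 1,073,741,824 = 0.0954 GiB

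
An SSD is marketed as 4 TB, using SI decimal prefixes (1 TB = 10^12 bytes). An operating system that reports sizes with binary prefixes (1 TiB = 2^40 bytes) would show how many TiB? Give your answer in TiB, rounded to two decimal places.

3.64 TiB

4 TB × 1,000,000,000,000 bytes/TB = 4,000,000,000,000 bytes
1 TiB = 1,099,511,627,776 bytes
4,000,000,000,000 / 1,099,511,627,776 = 3.64 TiB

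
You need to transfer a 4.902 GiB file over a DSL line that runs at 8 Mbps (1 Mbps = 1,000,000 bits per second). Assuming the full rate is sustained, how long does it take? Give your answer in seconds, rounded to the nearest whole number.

5,263 seconds

4.902 GiB = 5,263,482,421.248 bytes = 42,107,859,369.984 bits
8 Mbps = 8,000,000 bits/s
time = 42,107,859,369.984 / 8,000,000 = 5,263 s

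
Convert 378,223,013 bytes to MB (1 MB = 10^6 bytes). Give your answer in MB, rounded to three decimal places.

378.223 MB

378,223,013 bytes given.
1 MB = 1,000,000 bytes
378,223,013 / 1,000,000 = 378.223 MB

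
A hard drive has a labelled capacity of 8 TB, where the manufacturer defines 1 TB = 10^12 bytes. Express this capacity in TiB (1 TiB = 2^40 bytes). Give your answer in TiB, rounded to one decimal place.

8 TB × 1,000,000,000,000 bytes/TB = 8,000,000,000,000 bytes
1 TiB = 2^40 bytes = 1,099,511,627,776 bytes
8,000,000,000,000 / 1,099,511,627,776 = 7.3 TiB

7.3 TiB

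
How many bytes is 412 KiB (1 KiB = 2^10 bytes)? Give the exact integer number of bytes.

412 × 1,024 = 421,888 bytes

421,888 bytes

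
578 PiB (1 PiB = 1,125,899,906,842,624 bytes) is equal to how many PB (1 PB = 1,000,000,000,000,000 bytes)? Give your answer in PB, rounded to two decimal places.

650.77 PB

578 PiB = 578 × 2^50 bytes = 650,770,146,155,036,672 bytes
1 PB = 1,000,000,000,000,000 bytes
650,770,146,155,036,672 / 1,000,000,000,000,000 = 650.77 PB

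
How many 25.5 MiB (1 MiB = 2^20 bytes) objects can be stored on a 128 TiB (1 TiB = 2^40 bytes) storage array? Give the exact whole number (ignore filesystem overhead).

5,263,440

Capacity: 128 TiB = 140,737,488,355,328 bytes
Per item: 25.5 MiB = 26,738,688 bytes
⌊140,737,488,355,328 / 26,738,688⌋ = 5,263,440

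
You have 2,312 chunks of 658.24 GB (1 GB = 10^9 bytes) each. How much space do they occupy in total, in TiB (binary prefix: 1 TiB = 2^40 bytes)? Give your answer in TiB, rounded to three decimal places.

Total = 2,312 × 658.24 GB = 1521850.88 GB
= 1521850.88 × 1,000,000,000 bytes = 1,521,850,880,000,000 bytes
1 TiB = 1,099,511,627,776 bytes
1,521,850,880,000,000 / 1,099,511,627,776 = 1,384.115 TiB

1,384.115 TiB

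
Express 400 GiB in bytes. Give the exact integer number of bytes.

400 × 1,073,741,824 = 429,496,729,600 bytes  (1 GiB = 2^30 bytes)

429,496,729,600 bytes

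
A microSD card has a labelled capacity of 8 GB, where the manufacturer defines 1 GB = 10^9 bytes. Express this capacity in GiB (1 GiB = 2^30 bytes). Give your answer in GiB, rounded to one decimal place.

7.5 GiB

8 GB × 1,000,000,000 bytes/GB = 8,000,000,000 bytes
1 GiB = 2^30 bytes = 1,073,741,824 bytes
8,000,000,000 / 1,073,741,824 = 7.5 GiB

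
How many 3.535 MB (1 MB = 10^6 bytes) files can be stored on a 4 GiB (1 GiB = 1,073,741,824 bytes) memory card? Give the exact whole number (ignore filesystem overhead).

1,214

Capacity: 4 GiB = 4,294,967,296 bytes
Per item: 3.535 MB = 3,535,000 bytes
⌊4,294,967,296 / 3,535,000⌋ = 1,214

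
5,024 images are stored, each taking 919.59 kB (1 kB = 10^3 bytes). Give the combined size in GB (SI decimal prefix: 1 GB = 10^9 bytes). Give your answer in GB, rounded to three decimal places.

Total = 5,024 × 919.59 kB = 4620020.16 kB
= 4620020.16 × 1,000 bytes = 4,620,020,160 bytes
1 GB = 1,000,000,000 bytes
4,620,020,160 / 1,000,000,000 = 4.620 GB

4.620 GB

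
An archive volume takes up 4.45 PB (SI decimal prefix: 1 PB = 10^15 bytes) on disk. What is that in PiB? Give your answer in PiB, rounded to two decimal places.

3.95 PiB

4.45 PB = 4.45 × 10^15 bytes = 4,450,000,000,000,000 bytes
1 PiB = 2^50 bytes = 1,125,899,906,842,624 bytes
4,450,000,000,000,000 / 1,125,899,906,842,624 = 3.95 PiB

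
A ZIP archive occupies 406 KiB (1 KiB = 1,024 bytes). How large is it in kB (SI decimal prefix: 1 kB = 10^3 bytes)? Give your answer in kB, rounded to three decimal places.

415.744 kB

406 KiB = 406 × 2^10 bytes = 415,744 bytes
1 kB = 10^3 bytes = 1,000 bytes
415,744 / 1,000 = 415.744 kB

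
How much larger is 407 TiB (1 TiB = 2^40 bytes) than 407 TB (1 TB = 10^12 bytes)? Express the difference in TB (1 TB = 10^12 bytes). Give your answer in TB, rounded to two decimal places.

40.50 TB

407 TiB = 407 × 1,099,511,627,776 = 447,501,232,504,832 bytes
407 TB = 407 × 1,000,000,000,000 = 407,000,000,000,000 bytes
difference = 40,501,232,504,832 bytes
40,501,232,504,832 / 1,000,000,000,000 = 40.50 TB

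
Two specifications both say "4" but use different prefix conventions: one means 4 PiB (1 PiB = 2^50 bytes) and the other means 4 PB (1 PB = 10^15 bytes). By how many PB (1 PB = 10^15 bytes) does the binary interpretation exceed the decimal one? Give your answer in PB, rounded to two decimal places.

4 PiB = 4 × 1,125,899,906,842,624 = 4,503,599,627,370,496 bytes
4 PB = 4 × 1,000,000,000,000,000 = 4,000,000,000,000,000 bytes
difference = 503,599,627,370,496 bytes
503,599,627,370,496 / 1,000,000,000,000,000 = 0.50 PB

0.50 PB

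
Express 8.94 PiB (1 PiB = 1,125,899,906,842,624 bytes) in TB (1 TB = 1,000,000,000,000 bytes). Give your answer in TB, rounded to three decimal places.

10,065.545 TB

8.94 PiB × 1,125,899,906,842,624 bytes/PiB = 10,065,545,167,173,058.56 bytes
1 TB = 10^12 bytes = 1,000,000,000,000 bytes
10,065,545,167,173,058.56 / 1,000,000,000,000 = 10,065.545 TB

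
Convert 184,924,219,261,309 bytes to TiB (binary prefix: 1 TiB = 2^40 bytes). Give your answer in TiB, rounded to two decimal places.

168.19 TiB

184,924,219,261,309 bytes given.
1 TiB = 2^40 bytes = 1,099,511,627,776 bytes
184,924,219,261,309 / 1,099,511,627,776 = 168.19 TiB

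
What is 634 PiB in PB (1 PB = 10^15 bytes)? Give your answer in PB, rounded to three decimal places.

634 PiB = 634 × 2^50 bytes = 713,820,540,938,223,616 bytes
1 PB = 10^15 bytes = 1,000,000,000,000,000 bytes
713,820,540,938,223,616 / 1,000,000,000,000,000 = 713.821 PB

713.821 PB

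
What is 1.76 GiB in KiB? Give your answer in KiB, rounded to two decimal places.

1,845,493.76 KiB

1.76 GiB = 1.76 × 2^30 bytes = 1,889,785,610.24 bytes
1 KiB = 2^10 bytes = 1,024 bytes
1,889,785,610.24 / 1,024 = 1,845,493.76 KiB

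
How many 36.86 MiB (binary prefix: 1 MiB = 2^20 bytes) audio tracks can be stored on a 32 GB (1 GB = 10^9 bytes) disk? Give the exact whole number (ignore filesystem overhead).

827

Capacity: 32 GB = 32,000,000,000 bytes
Per item: 36.86 MiB = 38,650,511.36 bytes
⌊32,000,000,000 / 38,650,511.36⌋ = 827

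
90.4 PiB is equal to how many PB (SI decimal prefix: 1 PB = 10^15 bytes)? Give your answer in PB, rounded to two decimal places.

101.78 PB

90.4 PiB × 1,125,899,906,842,624 bytes/PiB = 101,781,351,578,573,209.6 bytes
1 PB = 10^15 bytes = 1,000,000,000,000,000 bytes
101,781,351,578,573,209.6 / 1,000,000,000,000,000 = 101.78 PB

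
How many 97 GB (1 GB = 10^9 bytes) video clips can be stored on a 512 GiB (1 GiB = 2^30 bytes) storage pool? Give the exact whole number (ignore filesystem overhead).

5

Capacity: 512 GiB = 549,755,813,888 bytes
Per item: 97 GB = 97,000,000,000 bytes
⌊549,755,813,888 / 97,000,000,000⌋ = 5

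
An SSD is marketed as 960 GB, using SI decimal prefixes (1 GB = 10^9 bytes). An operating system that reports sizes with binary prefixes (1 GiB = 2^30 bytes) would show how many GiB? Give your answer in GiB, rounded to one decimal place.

894.1 GiB

960 GB × 1,000,000,000 bytes/GB = 960,000,000,000 bytes
1 GiB = 1,073,741,824 bytes
960,000,000,000 / 1,073,741,824 = 894.1 GiB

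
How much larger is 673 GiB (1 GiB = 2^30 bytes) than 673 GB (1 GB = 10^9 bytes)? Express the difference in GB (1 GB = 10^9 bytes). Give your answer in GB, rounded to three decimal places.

673 GiB = 673 × 1,073,741,824 = 722,628,247,552 bytes
673 GB = 673 × 1,000,000,000 = 673,000,000,000 bytes
difference = 49,628,247,552 bytes
49,628,247,552 / 1,000,000,000 = 49.628 GB

49.628 GB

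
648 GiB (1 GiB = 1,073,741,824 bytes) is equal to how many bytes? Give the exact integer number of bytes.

695,784,701,952 bytes

648 × 1,073,741,824 = 695,784,701,952 bytes  (1 GiB = 2^30 bytes)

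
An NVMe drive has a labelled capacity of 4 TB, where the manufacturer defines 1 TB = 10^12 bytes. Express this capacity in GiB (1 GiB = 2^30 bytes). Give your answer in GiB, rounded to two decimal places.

3,725.29 GiB

4 TB = 4 × 10^12 bytes = 4,000,000,000,000 bytes
1 GiB = 2^30 bytes = 1,073,741,824 bytes
4,000,000,000,000 / 1,073,741,824 = 3,725.29 GiB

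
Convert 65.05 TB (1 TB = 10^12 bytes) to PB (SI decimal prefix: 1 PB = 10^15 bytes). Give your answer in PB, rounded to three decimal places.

0.065 PB

65.05 TB = 65.05 × 10^12 bytes = 65,050,000,000,000 bytes
1 PB = 1,000,000,000,000,000 bytes
65,050,000,000,000 / 1,000,000,000,000,000 = 0.065 PB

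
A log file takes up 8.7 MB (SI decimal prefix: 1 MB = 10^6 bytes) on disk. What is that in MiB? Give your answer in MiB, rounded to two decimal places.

8.7 MB = 8.7 × 10^6 bytes = 8,700,000 bytes
1 MiB = 1,048,576 bytes
8,700,000 / 1,048,576 = 8.30 MiB

8.30 MiB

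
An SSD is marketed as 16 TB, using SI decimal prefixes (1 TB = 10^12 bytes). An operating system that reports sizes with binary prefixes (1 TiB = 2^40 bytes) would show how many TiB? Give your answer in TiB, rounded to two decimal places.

16 TB = 16 × 10^12 bytes = 16,000,000,000,000 bytes
1 TiB = 1,099,511,627,776 bytes
16,000,000,000,000 / 1,099,511,627,776 = 14.55 TiB

14.55 TiB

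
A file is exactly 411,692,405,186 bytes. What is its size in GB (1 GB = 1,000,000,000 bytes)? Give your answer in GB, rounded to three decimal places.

411,692,405,186 bytes given.
1 GB = 1,000,000,000 bytes
411,692,405,186 / 1,000,000,000 = 411.692 GB

411.692 GB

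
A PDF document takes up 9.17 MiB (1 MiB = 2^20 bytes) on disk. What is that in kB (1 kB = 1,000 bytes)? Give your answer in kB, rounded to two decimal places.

9.17 MiB = 9.17 × 2^20 bytes = 9,615,441.92 bytes
1 kB = 10^3 bytes = 1,000 bytes
9,615,441.92 / 1,000 = 9,615.44 kB

9,615.44 kB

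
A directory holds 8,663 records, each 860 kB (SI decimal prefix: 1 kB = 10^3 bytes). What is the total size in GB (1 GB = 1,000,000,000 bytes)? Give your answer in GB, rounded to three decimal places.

7.450 GB

Total = 8,663 × 860 kB = 7,450,180 kB
= 7,450,180 × 1,000 bytes = 7,450,180,000 bytes
1 GB = 1,000,000,000 bytes
7,450,180,000 / 1,000,000,000 = 7.450 GB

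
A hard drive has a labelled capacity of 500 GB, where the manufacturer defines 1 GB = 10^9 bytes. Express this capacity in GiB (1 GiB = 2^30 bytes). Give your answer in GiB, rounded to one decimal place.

500 GB = 500 × 10^9 bytes = 500,000,000,000 bytes
1 GiB = 2^30 bytes = 1,073,741,824 bytes
500,000,000,000 / 1,073,741,824 = 465.7 GiB

465.7 GiB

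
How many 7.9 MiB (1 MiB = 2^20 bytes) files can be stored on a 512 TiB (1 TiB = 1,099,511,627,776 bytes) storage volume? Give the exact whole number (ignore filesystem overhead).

Capacity: 512 TiB = 562,949,953,421,312 bytes
Per item: 7.9 MiB = 8,283,750.4 bytes
⌊562,949,953,421,312 / 8,283,750.4⌋ = 67,958,343

67,958,343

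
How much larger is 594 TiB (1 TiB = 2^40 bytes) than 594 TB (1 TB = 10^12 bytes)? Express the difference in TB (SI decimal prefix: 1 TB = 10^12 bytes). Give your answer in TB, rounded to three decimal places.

594 TiB = 594 × 1,099,511,627,776 = 653,109,906,898,944 bytes
594 TB = 594 × 1,000,000,000,000 = 594,000,000,000,000 bytes
difference = 59,109,906,898,944 bytes
59,109,906,898,944 / 1,000,000,000,000 = 59.110 TB

59.110 TB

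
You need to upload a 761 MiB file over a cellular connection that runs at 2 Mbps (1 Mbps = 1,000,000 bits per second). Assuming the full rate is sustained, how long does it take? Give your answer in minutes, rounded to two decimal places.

53.20 minutes

761 MiB = 797,966,336 bytes = 6,383,730,688 bits
2 Mbps = 2,000,000 bits/s
time = 6,383,730,688 / 2,000,000 = 3,191.865 s
3,191.865 s / 60 = 53.20 minutes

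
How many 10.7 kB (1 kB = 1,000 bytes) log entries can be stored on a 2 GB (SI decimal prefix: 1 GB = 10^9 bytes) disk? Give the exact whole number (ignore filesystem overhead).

186,915

Capacity: 2 GB = 2,000,000,000 bytes
Per item: 10.7 kB = 10,700 bytes
⌊2,000,000,000 / 10,700⌋ = 186,915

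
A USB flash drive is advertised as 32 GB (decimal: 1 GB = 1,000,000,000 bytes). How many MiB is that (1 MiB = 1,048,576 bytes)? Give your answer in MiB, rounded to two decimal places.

32 GB = 32 × 10^9 bytes = 32,000,000,000 bytes
1 MiB = 2^20 bytes = 1,048,576 bytes
32,000,000,000 / 1,048,576 = 30,517.58 MiB

30,517.58 MiB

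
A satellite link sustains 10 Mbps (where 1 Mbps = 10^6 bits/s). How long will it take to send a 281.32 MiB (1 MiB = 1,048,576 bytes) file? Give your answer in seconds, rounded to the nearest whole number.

236 seconds

281.32 MiB = 294,985,400.32 bytes = 2,359,883,202.56 bits
10 Mbps = 10,000,000 bits/s
time = 2,359,883,202.56 / 10,000,000 = 236 s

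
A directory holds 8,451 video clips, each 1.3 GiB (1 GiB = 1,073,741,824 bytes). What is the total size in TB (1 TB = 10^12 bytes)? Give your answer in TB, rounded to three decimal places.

11.796 TB

Total = 8,451 × 1.3 GiB = 10986.3 GiB
= 10986.3 × 1,073,741,824 bytes = 11,796,449,801,011.2 bytes
1 TB = 1,000,000,000,000 bytes
11,796,449,801,011.2 / 1,000,000,000,000 = 11.796 TB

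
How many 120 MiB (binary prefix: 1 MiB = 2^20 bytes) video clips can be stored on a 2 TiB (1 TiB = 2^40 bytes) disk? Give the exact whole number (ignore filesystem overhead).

Capacity: 2 TiB = 2,199,023,255,552 bytes
Per item: 120 MiB = 125,829,120 bytes
⌊2,199,023,255,552 / 125,829,120⌋ = 17,476

17,476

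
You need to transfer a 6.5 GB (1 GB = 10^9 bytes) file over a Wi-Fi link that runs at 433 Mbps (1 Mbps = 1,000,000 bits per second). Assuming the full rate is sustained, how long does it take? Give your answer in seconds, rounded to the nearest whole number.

6.5 GB = 6,500,000,000 bytes = 52,000,000,000 bits
433 Mbps = 433,000,000 bits/s
time = 52,000,000,000 / 433,000,000 = 120 s

120 seconds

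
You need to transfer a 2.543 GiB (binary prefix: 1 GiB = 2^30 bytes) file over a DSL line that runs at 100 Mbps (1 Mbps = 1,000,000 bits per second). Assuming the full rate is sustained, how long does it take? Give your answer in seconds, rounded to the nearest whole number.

218 seconds

2.543 GiB = 2,730,525,458.432 bytes = 21,844,203,667.456 bits
100 Mbps = 100,000,000 bits/s
time = 21,844,203,667.456 / 100,000,000 = 218 s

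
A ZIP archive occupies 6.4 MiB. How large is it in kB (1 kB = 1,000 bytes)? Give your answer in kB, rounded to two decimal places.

6,710.89 kB

6.4 MiB = 6.4 × 2^20 bytes = 6,710,886.4 bytes
1 kB = 1,000 bytes
6,710,886.4 / 1,000 = 6,710.89 kB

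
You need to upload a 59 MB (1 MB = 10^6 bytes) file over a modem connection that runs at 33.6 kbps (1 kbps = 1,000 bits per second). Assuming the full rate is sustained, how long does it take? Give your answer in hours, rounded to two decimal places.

59 MB = 59,000,000 bytes = 472,000,000 bits
33.6 kbps = 33,600 bits/s
time = 472,000,000 / 33,600 = 14,047.6190 s
14,047.6190 s / 3600 = 3.90 hours

3.90 hours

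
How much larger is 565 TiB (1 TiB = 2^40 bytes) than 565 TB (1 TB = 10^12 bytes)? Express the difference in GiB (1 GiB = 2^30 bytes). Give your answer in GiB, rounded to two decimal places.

52,362.75 GiB

565 TiB = 565 × 1,099,511,627,776 = 621,224,069,693,440 bytes
565 TB = 565 × 1,000,000,000,000 = 565,000,000,000,000 bytes
difference = 56,224,069,693,440 bytes
56,224,069,693,440 / 1,073,741,824 = 52,362.75 GiB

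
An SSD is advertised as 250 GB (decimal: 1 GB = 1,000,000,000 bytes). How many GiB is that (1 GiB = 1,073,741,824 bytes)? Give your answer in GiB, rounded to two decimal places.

232.83 GiB

250 GB = 250 × 10^9 bytes = 250,000,000,000 bytes
1 GiB = 1,073,741,824 bytes
250,000,000,000 / 1,073,741,824 = 232.83 GiB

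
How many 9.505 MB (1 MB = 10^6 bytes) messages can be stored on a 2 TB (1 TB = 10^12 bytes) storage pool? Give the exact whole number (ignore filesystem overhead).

210,415

Capacity: 2 TB = 2,000,000,000,000 bytes
Per item: 9.505 MB = 9,505,000 bytes
⌊2,000,000,000,000 / 9,505,000⌋ = 210,415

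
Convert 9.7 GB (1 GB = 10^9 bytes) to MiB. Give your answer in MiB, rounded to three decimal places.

9,250.641 MiB

9.7 GB × 1,000,000,000 bytes/GB = 9,700,000,000 bytes
1 MiB = 2^20 bytes = 1,048,576 bytes
9,700,000,000 / 1,048,576 = 9,250.641 MiB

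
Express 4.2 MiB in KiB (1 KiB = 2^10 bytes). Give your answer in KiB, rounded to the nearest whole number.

4,301 KiB

4.2 MiB = 4.2 × 2^20 bytes = 4,404,019.2 bytes
1 KiB = 2^10 bytes = 1,024 bytes
4,404,019.2 / 1,024 = 4,301 KiB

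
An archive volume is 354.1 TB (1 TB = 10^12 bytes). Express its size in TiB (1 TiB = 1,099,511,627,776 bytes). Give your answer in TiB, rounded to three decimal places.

354.1 TB = 354.1 × 10^12 bytes = 354,100,000,000,000 bytes
1 TiB = 1,099,511,627,776 bytes
354,100,000,000,000 / 1,099,511,627,776 = 322.052 TiB

322.052 TiB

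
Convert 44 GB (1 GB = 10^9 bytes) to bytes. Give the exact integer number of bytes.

44 × 1,000,000,000 = 44,000,000,000 bytes  (1 GB = 10^9 bytes)

44,000,000,000 bytes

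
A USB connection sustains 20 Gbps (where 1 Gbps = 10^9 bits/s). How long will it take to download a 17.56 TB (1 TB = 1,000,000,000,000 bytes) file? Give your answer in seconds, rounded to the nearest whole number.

7,024 seconds

17.56 TB = 17,560,000,000,000 bytes = 140,480,000,000,000 bits
20 Gbps = 20,000,000,000 bits/s
time = 140,480,000,000,000 / 20,000,000,000 = 7,024 s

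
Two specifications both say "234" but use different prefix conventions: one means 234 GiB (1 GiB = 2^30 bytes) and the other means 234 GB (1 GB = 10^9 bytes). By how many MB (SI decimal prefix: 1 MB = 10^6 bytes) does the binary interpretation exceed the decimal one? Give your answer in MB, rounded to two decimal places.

17,255.59 MB

234 GiB = 234 × 1,073,741,824 = 251,255,586,816 bytes
234 GB = 234 × 1,000,000,000 = 234,000,000,000 bytes
difference = 17,255,586,816 bytes
17,255,586,816 / 1,000,000 = 17,255.59 MB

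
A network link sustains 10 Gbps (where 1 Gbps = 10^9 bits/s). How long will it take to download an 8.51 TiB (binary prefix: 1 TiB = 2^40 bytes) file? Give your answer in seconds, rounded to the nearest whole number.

8.51 TiB = 9,356,843,952,373.76 bytes = 74,854,751,618,990.08 bits
10 Gbps = 10,000,000,000 bits/s
time = 74,854,751,618,990.08 / 10,000,000,000 = 7,485 s

7,485 seconds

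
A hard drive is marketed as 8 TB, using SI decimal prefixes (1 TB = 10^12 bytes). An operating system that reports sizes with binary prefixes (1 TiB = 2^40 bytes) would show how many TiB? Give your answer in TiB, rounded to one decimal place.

7.3 TiB

8 TB = 8 × 10^12 bytes = 8,000,000,000,000 bytes
1 TiB = 2^40 bytes = 1,099,511,627,776 bytes
8,000,000,000,000 / 1,099,511,627,776 = 7.3 TiB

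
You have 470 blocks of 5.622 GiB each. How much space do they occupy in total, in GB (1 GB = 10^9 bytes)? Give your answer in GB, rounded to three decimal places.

2,837.191 GB

Total = 470 × 5.622 GiB = 2642.34 GiB
= 2642.34 × 1,073,741,824 bytes = 2,837,190,971,228.16 bytes
1 GB = 1,000,000,000 bytes
2,837,190,971,228.16 / 1,000,000,000 = 2,837.191 GB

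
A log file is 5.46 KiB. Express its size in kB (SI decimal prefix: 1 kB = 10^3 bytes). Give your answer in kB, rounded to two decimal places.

5.59 kB

5.46 KiB = 5.46 × 2^10 bytes = 5,591.04 bytes
1 kB = 10^3 bytes = 1,000 bytes
5,591.04 / 1,000 = 5.59 kB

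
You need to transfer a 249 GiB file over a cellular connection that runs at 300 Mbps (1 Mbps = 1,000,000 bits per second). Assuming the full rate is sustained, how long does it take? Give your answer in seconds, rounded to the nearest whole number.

249 GiB = 267,361,714,176 bytes = 2,138,893,713,408 bits
300 Mbps = 300,000,000 bits/s
time = 2,138,893,713,408 / 300,000,000 = 7,130 s

7,130 seconds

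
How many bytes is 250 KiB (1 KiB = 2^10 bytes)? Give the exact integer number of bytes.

256,000 bytes

250 × 1,024 = 256,000 bytes  (1 KiB = 2^10 bytes)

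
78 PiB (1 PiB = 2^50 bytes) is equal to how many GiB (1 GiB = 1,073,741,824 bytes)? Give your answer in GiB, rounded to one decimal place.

78 PiB = 78 × 2^50 bytes = 87,820,192,733,724,672 bytes
1 GiB = 2^30 bytes = 1,073,741,824 bytes
87,820,192,733,724,672 / 1,073,741,824 = 81,788,928.0 GiB

81,788,928.0 GiB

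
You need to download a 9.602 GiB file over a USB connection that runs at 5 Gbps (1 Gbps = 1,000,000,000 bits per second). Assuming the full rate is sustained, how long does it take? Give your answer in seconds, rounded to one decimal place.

16.5 seconds

9.602 GiB = 10,310,068,994.048 bytes = 82,480,551,952.384 bits
5 Gbps = 5,000,000,000 bits/s
time = 82,480,551,952.384 / 5,000,000,000 = 16.5 s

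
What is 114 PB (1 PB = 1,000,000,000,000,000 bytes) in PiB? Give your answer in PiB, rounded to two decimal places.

101.25 PiB

114 PB × 1,000,000,000,000,000 bytes/PB = 114,000,000,000,000,000 bytes
1 PiB = 2^50 bytes = 1,125,899,906,842,624 bytes
114,000,000,000,000,000 / 1,125,899,906,842,624 = 101.25 PiB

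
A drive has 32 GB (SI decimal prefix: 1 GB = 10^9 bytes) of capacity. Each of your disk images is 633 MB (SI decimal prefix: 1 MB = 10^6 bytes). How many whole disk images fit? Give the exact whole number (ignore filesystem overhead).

Capacity: 32 GB = 32,000,000,000 bytes
Per item: 633 MB = 633,000,000 bytes
⌊32,000,000,000 / 633,000,000⌋ = 50

50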